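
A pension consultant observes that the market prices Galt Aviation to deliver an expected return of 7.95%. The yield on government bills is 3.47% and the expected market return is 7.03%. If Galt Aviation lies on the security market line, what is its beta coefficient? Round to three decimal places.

1.258

MRP = 7.03% − 3.47% = 3.56%
β = (E(R) − R_f) / MRP = (7.95% − 3.47%) / 3.56% = 4.48% / 3.56% = 1.258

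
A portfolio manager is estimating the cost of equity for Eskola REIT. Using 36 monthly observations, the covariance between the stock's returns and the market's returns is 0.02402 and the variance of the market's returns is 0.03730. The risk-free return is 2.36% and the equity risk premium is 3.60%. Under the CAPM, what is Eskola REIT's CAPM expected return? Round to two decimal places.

β = Cov(R_i, R_m) / Var(R_m) = 0.02402 / 0.03730 = 0.6440
E(R) = R_f + β × MRP = 2.36% + 0.6440 × 3.60% = 4.68%

4.68%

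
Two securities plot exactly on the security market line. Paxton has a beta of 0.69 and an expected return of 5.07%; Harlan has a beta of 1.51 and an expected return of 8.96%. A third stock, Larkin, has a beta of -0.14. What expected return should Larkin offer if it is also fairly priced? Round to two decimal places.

1.13%

MRP (SML slope) = (8.96% − 5.07%) / (1.51 − 0.69) = 3.89% / 0.82 = 4.7439%
R_f (intercept) = 5.07% − 0.69 × 4.7439% = 1.7967%
E(R_Larkin) = R_f + β × MRP = 1.7967% + -0.14 × 4.7439% = 1.13%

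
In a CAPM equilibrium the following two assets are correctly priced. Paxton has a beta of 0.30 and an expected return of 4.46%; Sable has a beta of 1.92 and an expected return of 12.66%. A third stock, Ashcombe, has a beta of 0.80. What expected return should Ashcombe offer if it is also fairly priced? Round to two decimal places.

MRP (SML slope) = (12.66% − 4.46%) / (1.92 − 0.30) = 8.20% / 1.62 = 5.0617%
R_f (intercept) = 4.46% − 0.30 × 5.0617% = 2.9415%
E(R_Ashcombe) = R_f + β × MRP = 2.9415% + 0.80 × 5.0617% = 6.99%

6.99%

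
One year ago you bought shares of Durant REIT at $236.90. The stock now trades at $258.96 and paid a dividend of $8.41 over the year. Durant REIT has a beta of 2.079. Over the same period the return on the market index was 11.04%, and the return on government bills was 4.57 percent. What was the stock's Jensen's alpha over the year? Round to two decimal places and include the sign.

-5.16%

Realised HPR = (P1 + D1 − P0) / P0 = (258.96 + 8.41 − 236.90) / 236.90 = 30.47 / 236.90 = 12.8620%
MRP = 11.04% − 4.57% = 6.47%
CAPM required = R_f + β·MRP = 4.57% + 2.079 × 6.47% = 18.02113%
α = realised − required = 12.8620% − 18.02113% = -5.16%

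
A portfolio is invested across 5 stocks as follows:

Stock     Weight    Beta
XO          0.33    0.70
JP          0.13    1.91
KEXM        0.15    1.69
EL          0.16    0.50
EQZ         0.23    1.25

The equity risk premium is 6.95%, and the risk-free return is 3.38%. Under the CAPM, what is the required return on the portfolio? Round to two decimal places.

11.03%

β_P = Σ w_i β_i = 0.33×0.70 + 0.13×1.91 + 0.15×1.69 + 0.16×0.50 + 0.23×1.25 = 1.1003
E(R_P) = R_f + β_P × MRP = 3.38% + 1.1003 × 6.95% = 11.03%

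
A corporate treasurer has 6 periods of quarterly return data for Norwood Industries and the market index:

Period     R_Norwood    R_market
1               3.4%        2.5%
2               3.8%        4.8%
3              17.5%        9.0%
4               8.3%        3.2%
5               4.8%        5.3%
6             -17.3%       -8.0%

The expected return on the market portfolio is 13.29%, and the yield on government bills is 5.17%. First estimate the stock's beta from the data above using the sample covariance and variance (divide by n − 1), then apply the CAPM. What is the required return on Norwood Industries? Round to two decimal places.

Mean R_i = (3.4 + 3.8 + 17.5 + 8.3 + 4.8 − 17.3) / 6 = 3.4167%
Mean R_m = (2.5 + 4.8 + 9.0 + 3.2 + 5.3 − 8.0) / 6 = 2.8000%
Σ(R_i − R̄_i)(R_m − R̄_m) = 317.2400  ⇒  Cov = 317.2400 / 5 = 63.4480
Σ(R_m − R̄_m)² = 165.5800  ⇒  Var(R_m) = 165.5800 / 5 = 33.1160
β = Cov / Var(R_m) = 63.4480 / 33.1160 = 1.9159
MRP = 13.29% − 5.17% = 8.12%
E(R) = R_f + β × MRP = 5.17% + 1.9159 × 8.12% = 20.73%

20.73%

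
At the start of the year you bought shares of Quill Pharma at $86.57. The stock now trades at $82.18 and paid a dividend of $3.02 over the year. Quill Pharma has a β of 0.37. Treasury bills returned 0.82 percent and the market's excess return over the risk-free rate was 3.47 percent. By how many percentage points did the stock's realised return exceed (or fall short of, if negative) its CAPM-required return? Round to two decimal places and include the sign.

Realised HPR = (P1 + D1 − P0) / P0 = (82.18 + 3.02 − 86.57) / 86.57 = -1.37 / 86.57 = -1.5825%
CAPM required = R_f + β·MRP = 0.82% + 0.37 × 3.47% = 2.1039%
α = realised − required = -1.5825% − 2.1039% = -3.69%

-3.69%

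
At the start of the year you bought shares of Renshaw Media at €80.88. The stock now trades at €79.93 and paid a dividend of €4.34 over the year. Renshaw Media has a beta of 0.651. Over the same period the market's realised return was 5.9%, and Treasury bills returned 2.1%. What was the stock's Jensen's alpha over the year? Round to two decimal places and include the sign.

Realised HPR = (P1 + D1 − P0) / P0 = (79.93 + 4.34 − 80.88) / 80.88 = 3.39 / 80.88 = 4.1914%
MRP = 5.9% − 2.1% = 3.80%
CAPM required = R_f + β·MRP = 2.1% + 0.651 × 3.8% = 4.5738%
α = realised − required = 4.1914% − 4.5738% = -0.38%

-0.38%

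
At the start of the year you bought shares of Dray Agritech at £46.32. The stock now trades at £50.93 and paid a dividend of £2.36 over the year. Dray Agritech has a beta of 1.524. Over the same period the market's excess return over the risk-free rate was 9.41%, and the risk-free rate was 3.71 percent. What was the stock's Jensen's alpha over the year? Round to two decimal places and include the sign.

-3.00%

Realised HPR = (P1 + D1 − P0) / P0 = (50.93 + 2.36 − 46.32) / 46.32 = 6.97 / 46.32 = 15.0475%
CAPM required = R_f + β·MRP = 3.71% + 1.524 × 9.41% = 18.05084%
α = realised − required = 15.0475% − 18.05084% = -3.00%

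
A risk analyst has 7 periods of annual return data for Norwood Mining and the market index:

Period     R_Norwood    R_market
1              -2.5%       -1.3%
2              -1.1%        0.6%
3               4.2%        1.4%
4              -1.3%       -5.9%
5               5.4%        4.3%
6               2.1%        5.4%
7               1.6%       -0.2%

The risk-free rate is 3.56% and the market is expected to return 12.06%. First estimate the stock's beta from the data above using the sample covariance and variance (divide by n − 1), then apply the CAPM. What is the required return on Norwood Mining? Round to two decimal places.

8.14%

Mean R_i = (-2.5 − 1.1 + 4.2 − 1.3 + 5.4 + 2.1 + 1.6) / 7 = 1.2000%
Mean R_m = (-1.3 + 0.6 + 1.4 − 5.9 + 4.3 + 5.4 − 0.2) / 7 = 0.6143%
Σ(R_i − R̄_i)(R_m − R̄_m) = 45.2200  ⇒  Cov = 45.2200 / 6 = 7.5367
Σ(R_m − R̄_m)² = 83.8686  ⇒  Var(R_m) = 83.8686 / 6 = 13.9781
β = Cov / Var(R_m) = 7.5367 / 13.9781 = 0.5392
MRP = 12.06% − 3.56% = 8.50%
E(R) = R_f + β × MRP = 3.56% + 0.5392 × 8.50% = 8.14%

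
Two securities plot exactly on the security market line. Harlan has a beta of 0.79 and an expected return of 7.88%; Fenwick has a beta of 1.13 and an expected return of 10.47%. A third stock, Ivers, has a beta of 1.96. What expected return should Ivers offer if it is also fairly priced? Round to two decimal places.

MRP (SML slope) = (10.47% − 7.88%) / (1.13 − 0.79) = 2.59% / 0.34 = 7.6176%
R_f (intercept) = 7.88% − 0.79 × 7.6176% = 1.8621%
E(R_Ivers) = R_f + β × MRP = 1.8621% + 1.96 × 7.6176% = 16.79%

16.79%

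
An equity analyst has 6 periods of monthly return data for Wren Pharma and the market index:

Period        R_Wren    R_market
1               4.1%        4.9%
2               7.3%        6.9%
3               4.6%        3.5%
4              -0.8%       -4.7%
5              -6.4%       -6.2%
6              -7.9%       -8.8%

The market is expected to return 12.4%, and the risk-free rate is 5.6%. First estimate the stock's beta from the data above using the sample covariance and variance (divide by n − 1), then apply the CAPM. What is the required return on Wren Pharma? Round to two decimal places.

Mean R_i = (4.1 + 7.3 + 4.6 − 0.8 − 6.4 − 7.9) / 6 = 0.1500%
Mean R_m = (4.9 + 6.9 + 3.5 − 4.7 − 6.2 − 8.8) / 6 = -0.7333%
Σ(R_i − R̄_i)(R_m − R̄_m) = 200.1800  ⇒  Cov = 200.1800 / 5 = 40.0360
Σ(R_m − R̄_m)² = 218.6133  ⇒  Var(R_m) = 218.6133 / 5 = 43.7227
β = Cov / Var(R_m) = 40.0360 / 43.7227 = 0.9157
MRP = 12.4% − 5.6% = 6.80%
E(R) = R_f + β × MRP = 5.6% + 0.9157 × 6.8% = 11.83%

11.83%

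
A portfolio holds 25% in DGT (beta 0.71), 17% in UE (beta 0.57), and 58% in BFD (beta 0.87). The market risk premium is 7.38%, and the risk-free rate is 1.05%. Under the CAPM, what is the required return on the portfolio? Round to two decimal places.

6.80%

β_P = Σ w_i β_i = 0.25×0.71 + 0.17×0.57 + 0.58×0.87 = 0.7790
E(R_P) = R_f + β_P × MRP = 1.05% + 0.7790 × 7.38% = 6.80%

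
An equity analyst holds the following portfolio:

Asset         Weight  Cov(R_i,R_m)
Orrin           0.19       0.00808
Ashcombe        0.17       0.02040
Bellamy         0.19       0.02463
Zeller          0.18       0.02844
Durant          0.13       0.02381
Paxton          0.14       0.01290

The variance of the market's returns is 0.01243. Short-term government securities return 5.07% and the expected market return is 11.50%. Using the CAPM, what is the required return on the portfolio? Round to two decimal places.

β_Orrin = 0.00808 / 0.01243 = 0.6500
β_Ashcombe = 0.02040 / 0.01243 = 1.6412
β_Bellamy = 0.02463 / 0.01243 = 1.9815
β_Zeller = 0.02844 / 0.01243 = 2.2880
β_Durant = 0.02381 / 0.01243 = 1.9155
β_Paxton = 0.01290 / 0.01243 = 1.0378
β_P = Σ w_i β_i = 0.19×0.6500 + 0.17×1.6412 + 0.19×1.9815 + 0.18×2.2880 + 0.13×1.9155 + 0.14×1.0378 = 1.5851
MRP = 11.50% − 5.07% = 6.43%
E(R_P) = R_f + β_P × MRP = 5.07% + 1.5851 × 6.43% = 15.26%

15.26%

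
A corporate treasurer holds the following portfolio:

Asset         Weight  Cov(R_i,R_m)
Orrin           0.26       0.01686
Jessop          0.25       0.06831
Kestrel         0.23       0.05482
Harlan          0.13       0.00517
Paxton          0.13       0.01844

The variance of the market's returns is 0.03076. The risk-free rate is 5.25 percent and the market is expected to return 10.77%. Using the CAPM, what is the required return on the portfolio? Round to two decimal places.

β_Orrin = 0.01686 / 0.03076 = 0.5481
β_Jessop = 0.06831 / 0.03076 = 2.2207
β_Kestrel = 0.05482 / 0.03076 = 1.7822
β_Harlan = 0.00517 / 0.03076 = 0.1681
β_Paxton = 0.01844 / 0.03076 = 0.5995
β_P = Σ w_i β_i = 0.26×0.5481 + 0.25×2.2207 + 0.23×1.7822 + 0.13×0.1681 + 0.13×0.5995 = 1.2074
MRP = 10.77% − 5.25% = 5.52%
E(R_P) = R_f + β_P × MRP = 5.25% + 1.2074 × 5.52% = 11.91%

11.91%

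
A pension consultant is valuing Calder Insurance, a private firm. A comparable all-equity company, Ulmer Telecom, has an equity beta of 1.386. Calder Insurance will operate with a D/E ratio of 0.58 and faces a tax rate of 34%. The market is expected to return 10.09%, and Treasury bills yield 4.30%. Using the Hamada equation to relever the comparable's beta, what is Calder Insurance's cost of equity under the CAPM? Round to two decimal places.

β_L = β_U × [1 + (1 − t)(D/E)] = 1.386 × [1 + (1 − 0.34) × 0.58]
    = 1.386 × [1 + 0.66 × 0.58] = 1.386 × 1.3828 = 1.9166
MRP = 10.09% − 4.30% = 5.79%
E(R) = R_f + β_L × MRP = 4.30% + 1.9166 × 5.79% = 15.40%

15.40%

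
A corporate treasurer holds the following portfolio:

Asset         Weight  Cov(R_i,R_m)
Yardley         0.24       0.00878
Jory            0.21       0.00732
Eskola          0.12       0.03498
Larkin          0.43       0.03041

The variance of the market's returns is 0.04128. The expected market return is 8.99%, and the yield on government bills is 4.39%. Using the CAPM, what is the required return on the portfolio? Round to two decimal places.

β_Yardley = 0.00878 / 0.04128 = 0.2127
β_Jory = 0.00732 / 0.04128 = 0.1773
β_Eskola = 0.03498 / 0.04128 = 0.8474
β_Larkin = 0.03041 / 0.04128 = 0.7367
β_P = Σ w_i β_i = 0.24×0.2127 + 0.21×0.1773 + 0.12×0.8474 + 0.43×0.7367 = 0.5068
MRP = 8.99% − 4.39% = 4.60%
E(R_P) = R_f + β_P × MRP = 4.39% + 0.5068 × 4.60% = 6.72%

6.72%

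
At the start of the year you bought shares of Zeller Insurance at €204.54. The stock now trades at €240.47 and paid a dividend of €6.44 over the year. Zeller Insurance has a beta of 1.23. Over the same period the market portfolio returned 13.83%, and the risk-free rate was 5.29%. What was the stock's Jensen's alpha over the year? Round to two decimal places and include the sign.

+4.92%

Realised HPR = (P1 + D1 − P0) / P0 = (240.47 + 6.44 − 204.54) / 204.54 = 42.37 / 204.54 = 20.7148%
MRP = 13.83% − 5.29% = 8.54%
CAPM required = R_f + β·MRP = 5.29% + 1.23 × 8.54% = 15.7942%
α = realised − required = 20.7148% − 15.7942% = +4.92%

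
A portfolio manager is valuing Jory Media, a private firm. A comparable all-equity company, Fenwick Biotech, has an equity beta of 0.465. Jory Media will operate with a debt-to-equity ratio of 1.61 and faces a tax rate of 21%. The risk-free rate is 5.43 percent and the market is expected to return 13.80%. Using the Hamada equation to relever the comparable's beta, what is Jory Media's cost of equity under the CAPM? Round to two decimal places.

14.27%

β_L = β_U × [1 + (1 − t)(D/E)] = 0.465 × [1 + (1 − 0.21) × 1.61]
    = 0.465 × [1 + 0.79 × 1.61] = 0.465 × 2.2719 = 1.0564
MRP = 13.80% − 5.43% = 8.37%
E(R) = R_f + β_L × MRP = 5.43% + 1.0564 × 8.37% = 14.27%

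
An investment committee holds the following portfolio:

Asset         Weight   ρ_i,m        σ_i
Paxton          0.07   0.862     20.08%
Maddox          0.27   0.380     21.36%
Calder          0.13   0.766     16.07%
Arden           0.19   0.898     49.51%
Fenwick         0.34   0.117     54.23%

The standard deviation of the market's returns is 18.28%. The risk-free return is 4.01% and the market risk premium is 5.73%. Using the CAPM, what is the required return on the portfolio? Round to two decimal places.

8.90%

β_Paxton = 0.862 × 20.08% / 18.28% = 0.9469
β_Maddox = 0.380 × 21.36% / 18.28% = 0.4440
β_Calder = 0.766 × 16.07% / 18.28% = 0.6734
β_Arden = 0.898 × 49.51% / 18.28% = 2.4322
β_Fenwick = 0.117 × 54.23% / 18.28% = 0.3471
β_P = Σ w_i β_i = 0.07×0.9469 + 0.27×0.4440 + 0.13×0.6734 + 0.19×2.4322 + 0.34×0.3471 = 0.8538
E(R_P) = R_f + β_P × MRP = 4.01% + 0.8538 × 5.73% = 8.90%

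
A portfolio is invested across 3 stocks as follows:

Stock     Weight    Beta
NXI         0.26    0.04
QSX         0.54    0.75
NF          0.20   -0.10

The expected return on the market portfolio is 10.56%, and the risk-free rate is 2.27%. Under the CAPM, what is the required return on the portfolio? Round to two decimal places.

β_P = Σ w_i β_i = 0.26×0.04 + 0.54×0.75 + 0.20×-0.10 = 0.3954
MRP = 10.56% − 2.27% = 8.29%
E(R_P) = R_f + β_P × MRP = 2.27% + 0.3954 × 8.29% = 5.55%

5.55%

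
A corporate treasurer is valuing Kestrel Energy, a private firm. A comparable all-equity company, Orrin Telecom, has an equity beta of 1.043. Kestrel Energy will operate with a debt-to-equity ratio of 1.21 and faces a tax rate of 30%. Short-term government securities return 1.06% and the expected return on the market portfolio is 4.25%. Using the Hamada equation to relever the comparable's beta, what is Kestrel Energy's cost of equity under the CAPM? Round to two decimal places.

β_L = β_U × [1 + (1 − t)(D/E)] = 1.043 × [1 + (1 − 0.30) × 1.21]
    = 1.043 × [1 + 0.70 × 1.21] = 1.043 × 1.8470 = 1.9264
MRP = 4.25% − 1.06% = 3.19%
E(R) = R_f + β_L × MRP = 1.06% + 1.9264 × 3.19% = 7.21%

7.21%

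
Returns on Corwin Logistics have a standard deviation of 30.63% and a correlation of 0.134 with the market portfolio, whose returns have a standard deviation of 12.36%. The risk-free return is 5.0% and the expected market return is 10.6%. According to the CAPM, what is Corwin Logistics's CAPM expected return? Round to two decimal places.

β = ρ × σ_i / σ_m = 0.134 × 30.63% / 12.36% = 0.3321
MRP = 10.6% − 5.0% = 5.60%
E(R) = 5.0% + 0.3321 × 5.6% = 6.86%

6.86%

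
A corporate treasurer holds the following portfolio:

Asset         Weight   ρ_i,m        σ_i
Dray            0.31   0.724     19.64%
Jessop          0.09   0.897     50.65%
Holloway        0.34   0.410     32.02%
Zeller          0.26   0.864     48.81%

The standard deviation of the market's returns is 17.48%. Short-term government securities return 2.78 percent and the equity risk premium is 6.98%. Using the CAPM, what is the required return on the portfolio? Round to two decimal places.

12.33%

β_Dray = 0.724 × 19.64% / 17.48% = 0.8135
β_Jessop = 0.897 × 50.65% / 17.48% = 2.5991
β_Holloway = 0.410 × 32.02% / 17.48% = 0.7510
β_Zeller = 0.864 × 48.81% / 17.48% = 2.4126
β_P = Σ w_i β_i = 0.31×0.8135 + 0.09×2.5991 + 0.34×0.7510 + 0.26×2.4126 = 1.3687
E(R_P) = R_f + β_P × MRP = 2.78% + 1.3687 × 6.98% = 12.33%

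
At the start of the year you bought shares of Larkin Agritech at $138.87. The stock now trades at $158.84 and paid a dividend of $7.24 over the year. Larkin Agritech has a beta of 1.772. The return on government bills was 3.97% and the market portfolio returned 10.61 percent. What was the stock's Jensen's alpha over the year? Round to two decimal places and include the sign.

Realised HPR = (P1 + D1 − P0) / P0 = (158.84 + 7.24 − 138.87) / 138.87 = 27.21 / 138.87 = 19.5939%
MRP = 10.61% − 3.97% = 6.64%
CAPM required = R_f + β·MRP = 3.97% + 1.772 × 6.64% = 15.73608%
α = realised − required = 19.5939% − 15.73608% = +3.86%

+3.86%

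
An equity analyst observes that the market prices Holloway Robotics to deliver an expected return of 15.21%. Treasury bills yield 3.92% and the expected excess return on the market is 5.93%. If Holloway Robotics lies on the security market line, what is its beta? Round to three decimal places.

β = (E(R) − R_f) / MRP = (15.21% − 3.92%) / 5.93% = 11.29% / 5.93% = 1.904

1.904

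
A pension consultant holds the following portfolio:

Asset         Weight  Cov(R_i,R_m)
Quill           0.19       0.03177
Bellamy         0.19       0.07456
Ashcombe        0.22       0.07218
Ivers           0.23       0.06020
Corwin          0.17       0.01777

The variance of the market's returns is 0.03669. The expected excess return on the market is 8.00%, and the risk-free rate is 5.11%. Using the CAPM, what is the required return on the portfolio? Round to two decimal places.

16.66%

β_Quill = 0.03177 / 0.03669 = 0.8659
β_Bellamy = 0.07456 / 0.03669 = 2.0322
β_Ashcombe = 0.07218 / 0.03669 = 1.9673
β_Ivers = 0.06020 / 0.03669 = 1.6408
β_Corwin = 0.01777 / 0.03669 = 0.4843
β_P = Σ w_i β_i = 0.19×0.8659 + 0.19×2.0322 + 0.22×1.9673 + 0.23×1.6408 + 0.17×0.4843 = 1.4432
E(R_P) = R_f + β_P × MRP = 5.11% + 1.4432 × 8.00% = 16.66%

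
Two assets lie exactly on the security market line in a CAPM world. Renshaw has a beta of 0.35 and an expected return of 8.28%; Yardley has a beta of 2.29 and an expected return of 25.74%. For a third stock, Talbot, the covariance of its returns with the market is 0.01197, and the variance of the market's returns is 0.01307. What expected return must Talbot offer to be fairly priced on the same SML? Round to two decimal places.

MRP = (25.74% − 8.28%) / (2.29 − 0.35) = 9.0000%
R_f = 8.28% − 0.35 × 9.0000% = 5.1300%
β_Talbot = Cov / Var(R_m) = 0.01197 / 0.01307 = 0.9158
E(R_Talbot) = R_f + β × MRP = 5.1300% + 0.9158 × 9.0000% = 13.37%

13.37%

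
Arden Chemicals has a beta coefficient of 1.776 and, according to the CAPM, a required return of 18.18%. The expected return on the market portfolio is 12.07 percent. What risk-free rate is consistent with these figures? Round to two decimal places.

E(R) = R_f + β(E(R_m) − R_f) = R_f(1 − β) + β·E(R_m)
18.18% = R_f × (1 − 1.776) + 1.776 × 12.07%
18.18% = R_f × -0.776 + 21.43632%
R_f = (18.18% − 21.43632%) / -0.776 = 4.20%

4.20%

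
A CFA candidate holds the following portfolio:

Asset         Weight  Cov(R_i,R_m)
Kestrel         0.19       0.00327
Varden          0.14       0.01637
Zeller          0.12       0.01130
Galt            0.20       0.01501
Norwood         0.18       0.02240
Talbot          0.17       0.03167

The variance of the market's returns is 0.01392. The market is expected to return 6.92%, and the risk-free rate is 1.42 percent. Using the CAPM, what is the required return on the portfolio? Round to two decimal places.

8.01%

β_Kestrel = 0.00327 / 0.01392 = 0.2349
β_Varden = 0.01637 / 0.01392 = 1.1760
β_Zeller = 0.01130 / 0.01392 = 0.8118
β_Galt = 0.01501 / 0.01392 = 1.0783
β_Norwood = 0.02240 / 0.01392 = 1.6092
β_Talbot = 0.03167 / 0.01392 = 2.2751
β_P = Σ w_i β_i = 0.19×0.2349 + 0.14×1.1760 + 0.12×0.8118 + 0.20×1.0783 + 0.18×1.6092 + 0.17×2.2751 = 1.1988
MRP = 6.92% − 1.42% = 5.50%
E(R_P) = R_f + β_P × MRP = 1.42% + 1.1988 × 5.50% = 8.01%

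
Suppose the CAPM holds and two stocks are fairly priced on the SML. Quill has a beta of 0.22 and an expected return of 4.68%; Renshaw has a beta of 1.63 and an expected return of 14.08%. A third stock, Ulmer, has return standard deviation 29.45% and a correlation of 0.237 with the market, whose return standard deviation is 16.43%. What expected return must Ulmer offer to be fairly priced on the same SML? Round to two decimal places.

6.05%

MRP = (14.08% − 4.68%) / (1.63 − 0.22) = 6.6667%
R_f = 4.68% − 0.22 × 6.6667% = 3.2133%
β_Ulmer = ρ·σ_i/σ_m = 0.237 × 29.45 / 16.43 = 0.4248
E(R_Ulmer) = R_f + β × MRP = 3.2133% + 0.4248 × 6.6667% = 6.05%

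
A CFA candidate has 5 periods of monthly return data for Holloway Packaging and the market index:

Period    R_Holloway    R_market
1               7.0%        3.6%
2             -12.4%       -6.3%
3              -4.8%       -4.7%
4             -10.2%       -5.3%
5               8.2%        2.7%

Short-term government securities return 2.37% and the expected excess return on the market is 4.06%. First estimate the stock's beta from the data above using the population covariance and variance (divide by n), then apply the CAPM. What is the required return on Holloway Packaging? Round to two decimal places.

Mean R_i = (7.0 − 12.4 − 4.8 − 10.2 + 8.2) / 5 = -2.4400%
Mean R_m = (3.6 − 6.3 − 4.7 − 5.3 + 2.7) / 5 = -2.0000%
Σ(R_i − R̄_i)(R_m − R̄_m) = 177.6800  ⇒  Cov = 177.6800 / 5 = 35.5360
Σ(R_m − R̄_m)² = 90.1200  ⇒  Var(R_m) = 90.1200 / 5 = 18.0240
β = Cov / Var(R_m) = 35.5360 / 18.0240 = 1.9716
E(R) = R_f + β × MRP = 2.37% + 1.9716 × 4.06% = 10.37%

10.37%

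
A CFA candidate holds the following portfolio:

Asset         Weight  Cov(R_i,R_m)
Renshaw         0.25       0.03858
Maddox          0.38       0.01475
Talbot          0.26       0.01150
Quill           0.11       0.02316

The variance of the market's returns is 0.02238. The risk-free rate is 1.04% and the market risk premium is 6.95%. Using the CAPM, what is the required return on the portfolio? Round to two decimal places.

β_Renshaw = 0.03858 / 0.02238 = 1.7239
β_Maddox = 0.01475 / 0.02238 = 0.6591
β_Talbot = 0.01150 / 0.02238 = 0.5139
β_Quill = 0.02316 / 0.02238 = 1.0349
β_P = Σ w_i β_i = 0.25×1.7239 + 0.38×0.6591 + 0.26×0.5139 + 0.11×1.0349 = 0.9289
E(R_P) = R_f + β_P × MRP = 1.04% + 0.9289 × 6.95% = 7.50%

7.50%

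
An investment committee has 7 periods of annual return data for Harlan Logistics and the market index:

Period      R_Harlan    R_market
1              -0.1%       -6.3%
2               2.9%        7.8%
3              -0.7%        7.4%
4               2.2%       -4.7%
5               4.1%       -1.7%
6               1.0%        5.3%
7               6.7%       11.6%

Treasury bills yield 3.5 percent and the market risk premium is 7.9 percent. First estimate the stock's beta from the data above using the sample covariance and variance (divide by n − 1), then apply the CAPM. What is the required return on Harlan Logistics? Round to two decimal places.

4.57%

Mean R_i = (-0.1 + 2.9 − 0.7 + 2.2 + 4.1 + 1.0 + 6.7) / 7 = 2.3000%
Mean R_m = (-6.3 + 7.8 + 7.4 − 4.7 − 1.7 + 5.3 + 11.6) / 7 = 2.7714%
Σ(R_i − R̄_i)(R_m − R̄_m) = 39.1600  ⇒  Cov = 39.1600 / 6 = 6.5267
Σ(R_m − R̄_m)² = 289.1543  ⇒  Var(R_m) = 289.1543 / 6 = 48.1924
β = Cov / Var(R_m) = 6.5267 / 48.1924 = 0.1354
E(R) = R_f + β × MRP = 3.5% + 0.1354 × 7.9% = 4.57%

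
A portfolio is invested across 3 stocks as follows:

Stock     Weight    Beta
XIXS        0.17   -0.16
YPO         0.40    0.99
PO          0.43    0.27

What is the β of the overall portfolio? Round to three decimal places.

0.485

β_P = Σ w_i β_i = 0.17×-0.16 + 0.40×0.99 + 0.43×0.27 = 0.4849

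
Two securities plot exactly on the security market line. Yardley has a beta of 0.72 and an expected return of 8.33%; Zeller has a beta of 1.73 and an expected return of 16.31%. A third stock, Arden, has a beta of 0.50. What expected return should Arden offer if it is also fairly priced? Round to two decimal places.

6.59%

MRP (SML slope) = (16.31% − 8.33%) / (1.73 − 0.72) = 7.98% / 1.01 = 7.9010%
R_f (intercept) = 8.33% − 0.72 × 7.9010% = 2.6413%
E(R_Arden) = R_f + β × MRP = 2.6413% + 0.50 × 7.9010% = 6.59%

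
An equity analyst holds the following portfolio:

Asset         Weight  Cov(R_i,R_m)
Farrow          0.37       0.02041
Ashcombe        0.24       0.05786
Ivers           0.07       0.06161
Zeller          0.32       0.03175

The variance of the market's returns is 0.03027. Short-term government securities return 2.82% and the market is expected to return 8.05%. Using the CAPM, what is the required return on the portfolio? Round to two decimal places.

9.02%

β_Farrow = 0.02041 / 0.03027 = 0.6743
β_Ashcombe = 0.05786 / 0.03027 = 1.9115
β_Ivers = 0.06161 / 0.03027 = 2.0353
β_Zeller = 0.03175 / 0.03027 = 1.0489
β_P = Σ w_i β_i = 0.37×0.6743 + 0.24×1.9115 + 0.07×2.0353 + 0.32×1.0489 = 1.1864
MRP = 8.05% − 2.82% = 5.23%
E(R_P) = R_f + β_P × MRP = 2.82% + 1.1864 × 5.23% = 9.02%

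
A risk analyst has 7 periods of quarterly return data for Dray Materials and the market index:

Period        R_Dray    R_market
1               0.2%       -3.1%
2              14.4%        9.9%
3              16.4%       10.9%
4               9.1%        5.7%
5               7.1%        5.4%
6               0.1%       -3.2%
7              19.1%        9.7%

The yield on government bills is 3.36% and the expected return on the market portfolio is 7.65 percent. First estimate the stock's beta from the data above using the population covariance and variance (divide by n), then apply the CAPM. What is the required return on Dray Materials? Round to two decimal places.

8.58%

Mean R_i = (0.2 + 14.4 + 16.4 + 9.1 + 7.1 + 0.1 + 19.1) / 7 = 9.4857%
Mean R_m = (-3.1 + 9.9 + 10.9 + 5.7 + 5.4 − 3.2 + 9.7) / 7 = 5.0429%
Σ(R_i − R̄_i)(R_m − R̄_m) = 261.0143  ⇒  Cov = 261.0143 / 7 = 37.2878
Σ(R_m − R̄_m)² = 214.3971  ⇒  Var(R_m) = 214.3971 / 7 = 30.6282
β = Cov / Var(R_m) = 37.2878 / 30.6282 = 1.2174
MRP = 7.65% − 3.36% = 4.29%
E(R) = R_f + β × MRP = 3.36% + 1.2174 × 4.29% = 8.58%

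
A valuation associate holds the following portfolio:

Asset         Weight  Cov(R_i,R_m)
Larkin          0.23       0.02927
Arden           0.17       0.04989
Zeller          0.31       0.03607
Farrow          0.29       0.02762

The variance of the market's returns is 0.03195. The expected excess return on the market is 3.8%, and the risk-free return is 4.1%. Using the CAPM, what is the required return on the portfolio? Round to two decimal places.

β_Larkin = 0.02927 / 0.03195 = 0.9161
β_Arden = 0.04989 / 0.03195 = 1.5615
β_Zeller = 0.03607 / 0.03195 = 1.1290
β_Farrow = 0.02762 / 0.03195 = 0.8645
β_P = Σ w_i β_i = 0.23×0.9161 + 0.17×1.5615 + 0.31×1.1290 + 0.29×0.8645 = 1.0769
E(R_P) = R_f + β_P × MRP = 4.1% + 1.0769 × 3.8% = 8.19%

8.19%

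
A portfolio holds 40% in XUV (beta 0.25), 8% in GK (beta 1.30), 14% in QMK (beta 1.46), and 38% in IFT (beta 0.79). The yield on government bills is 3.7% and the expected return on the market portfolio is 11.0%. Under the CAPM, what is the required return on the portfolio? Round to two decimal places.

8.87%

β_P = Σ w_i β_i = 0.40×0.25 + 0.08×1.30 + 0.14×1.46 + 0.38×0.79 = 0.7086
MRP = 11.0% − 3.7% = 7.30%
E(R_P) = R_f + β_P × MRP = 3.7% + 0.7086 × 7.3% = 8.87%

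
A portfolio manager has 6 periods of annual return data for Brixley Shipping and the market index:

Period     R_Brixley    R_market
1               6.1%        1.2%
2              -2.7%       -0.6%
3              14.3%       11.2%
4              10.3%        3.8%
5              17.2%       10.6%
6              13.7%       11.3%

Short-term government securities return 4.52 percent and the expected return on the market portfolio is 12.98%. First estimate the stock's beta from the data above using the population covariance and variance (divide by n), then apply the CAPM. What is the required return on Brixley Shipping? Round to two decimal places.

Mean R_i = (6.1 − 2.7 + 14.3 + 10.3 + 17.2 + 13.7) / 6 = 9.8167%
Mean R_m = (1.2 − 0.6 + 11.2 + 3.8 + 10.6 + 11.3) / 6 = 6.2500%
Σ(R_i − R̄_i)(R_m − R̄_m) = 177.2450  ⇒  Cov = 177.2450 / 6 = 29.5408
Σ(R_m − R̄_m)² = 147.3550  ⇒  Var(R_m) = 147.3550 / 6 = 24.5592
β = Cov / Var(R_m) = 29.5408 / 24.5592 = 1.2028
MRP = 12.98% − 4.52% = 8.46%
E(R) = R_f + β × MRP = 4.52% + 1.2028 × 8.46% = 14.70%

14.70%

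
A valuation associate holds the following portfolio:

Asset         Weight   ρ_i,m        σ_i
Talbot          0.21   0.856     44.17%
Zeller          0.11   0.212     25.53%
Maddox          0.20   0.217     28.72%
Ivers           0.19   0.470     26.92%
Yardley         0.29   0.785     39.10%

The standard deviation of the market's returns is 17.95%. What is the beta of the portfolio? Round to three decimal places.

1.175

β_Talbot = 0.856 × 44.17% / 17.95% = 2.1064
β_Zeller = 0.212 × 25.53% / 17.95% = 0.3015
β_Maddox = 0.217 × 28.72% / 17.95% = 0.3472
β_Ivers = 0.470 × 26.92% / 17.95% = 0.7049
β_Yardley = 0.785 × 39.10% / 17.95% = 1.7099
β_P = Σ w_i β_i = 0.21×2.1064 + 0.11×0.3015 + 0.20×0.3472 + 0.19×0.7049 + 0.29×1.7099 = 1.1748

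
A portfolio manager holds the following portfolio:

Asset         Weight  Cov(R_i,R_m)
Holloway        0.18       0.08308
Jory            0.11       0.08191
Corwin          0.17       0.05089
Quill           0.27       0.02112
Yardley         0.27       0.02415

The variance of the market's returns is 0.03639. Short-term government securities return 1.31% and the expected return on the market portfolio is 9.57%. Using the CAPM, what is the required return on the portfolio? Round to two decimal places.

β_Holloway = 0.08308 / 0.03639 = 2.2830
β_Jory = 0.08191 / 0.03639 = 2.2509
β_Corwin = 0.05089 / 0.03639 = 1.3985
β_Quill = 0.02112 / 0.03639 = 0.5804
β_Yardley = 0.02415 / 0.03639 = 0.6636
β_P = Σ w_i β_i = 0.18×2.2830 + 0.11×2.2509 + 0.17×1.3985 + 0.27×0.5804 + 0.27×0.6636 = 1.2322
MRP = 9.57% − 1.31% = 8.26%
E(R_P) = R_f + β_P × MRP = 1.31% + 1.2322 × 8.26% = 11.49%

11.49%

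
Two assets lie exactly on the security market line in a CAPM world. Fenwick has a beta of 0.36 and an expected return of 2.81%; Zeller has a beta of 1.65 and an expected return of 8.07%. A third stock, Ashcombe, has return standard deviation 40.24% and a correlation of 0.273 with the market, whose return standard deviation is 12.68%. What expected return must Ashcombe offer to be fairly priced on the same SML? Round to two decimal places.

4.87%

MRP = (8.07% − 2.81%) / (1.65 − 0.36) = 4.0775%
R_f = 2.81% − 0.36 × 4.0775% = 1.3421%
β_Ashcombe = ρ·σ_i/σ_m = 0.273 × 40.24 / 12.68 = 0.8664
E(R_Ashcombe) = R_f + β × MRP = 1.3421% + 0.8664 × 4.0775% = 4.87%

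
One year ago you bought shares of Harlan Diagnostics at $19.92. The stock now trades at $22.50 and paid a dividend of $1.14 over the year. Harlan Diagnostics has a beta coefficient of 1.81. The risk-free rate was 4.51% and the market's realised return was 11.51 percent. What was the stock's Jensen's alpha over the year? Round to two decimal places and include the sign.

Realised HPR = (P1 + D1 − P0) / P0 = (22.50 + 1.14 − 19.92) / 19.92 = 3.72 / 19.92 = 18.6747%
MRP = 11.51% − 4.51% = 7.00%
CAPM required = R_f + β·MRP = 4.51% + 1.81 × 7.00% = 17.1800%
α = realised − required = 18.6747% − 17.1800% = +1.49%

+1.49%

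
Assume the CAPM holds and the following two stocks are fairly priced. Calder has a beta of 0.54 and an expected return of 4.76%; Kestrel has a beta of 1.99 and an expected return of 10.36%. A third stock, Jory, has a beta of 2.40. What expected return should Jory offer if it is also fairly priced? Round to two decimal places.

11.94%

MRP (SML slope) = (10.36% − 4.76%) / (1.99 − 0.54) = 5.60% / 1.45 = 3.8621%
R_f (intercept) = 4.76% − 0.54 × 3.8621% = 2.6745%
E(R_Jory) = R_f + β × MRP = 2.6745% + 2.40 × 3.8621% = 11.94%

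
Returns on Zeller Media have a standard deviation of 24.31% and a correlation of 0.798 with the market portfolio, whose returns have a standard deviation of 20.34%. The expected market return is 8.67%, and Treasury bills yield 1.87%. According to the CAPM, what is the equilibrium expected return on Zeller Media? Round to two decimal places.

8.36%

β = ρ × σ_i / σ_m = 0.798 × 24.31% / 20.34% = 0.9538
MRP = 8.67% − 1.87% = 6.80%
E(R) = 1.87% + 0.9538 × 6.80% = 8.36%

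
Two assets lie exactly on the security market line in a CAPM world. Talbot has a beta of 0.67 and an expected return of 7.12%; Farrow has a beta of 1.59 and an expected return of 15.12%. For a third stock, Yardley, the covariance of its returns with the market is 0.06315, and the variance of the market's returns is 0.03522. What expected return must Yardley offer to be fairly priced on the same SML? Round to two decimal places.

16.89%

MRP = (15.12% − 7.12%) / (1.59 − 0.67) = 8.6957%
R_f = 7.12% − 0.67 × 8.6957% = 1.2939%
β_Yardley = Cov / Var(R_m) = 0.06315 / 0.03522 = 1.7930
E(R_Yardley) = R_f + β × MRP = 1.2939% + 1.7930 × 8.6957% = 16.89%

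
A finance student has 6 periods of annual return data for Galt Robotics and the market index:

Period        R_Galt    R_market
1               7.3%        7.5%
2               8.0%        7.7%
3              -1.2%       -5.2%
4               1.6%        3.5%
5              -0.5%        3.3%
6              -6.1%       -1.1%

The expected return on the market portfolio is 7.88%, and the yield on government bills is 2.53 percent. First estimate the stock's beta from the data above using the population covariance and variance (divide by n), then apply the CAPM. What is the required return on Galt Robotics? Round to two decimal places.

Mean R_i = (7.3 + 8.0 − 1.2 + 1.6 − 0.5 − 6.1) / 6 = 1.5167%
Mean R_m = (7.5 + 7.7 − 5.2 + 3.5 + 3.3 − 1.1) / 6 = 2.6167%
Σ(R_i − R̄_i)(R_m − R̄_m) = 109.4383  ⇒  Cov = 109.4383 / 6 = 18.2397
Σ(R_m − R̄_m)² = 125.8483  ⇒  Var(R_m) = 125.8483 / 6 = 20.9747
β = Cov / Var(R_m) = 18.2397 / 20.9747 = 0.8696
MRP = 7.88% − 2.53% = 5.35%
E(R) = R_f + β × MRP = 2.53% + 0.8696 × 5.35% = 7.18%

7.18%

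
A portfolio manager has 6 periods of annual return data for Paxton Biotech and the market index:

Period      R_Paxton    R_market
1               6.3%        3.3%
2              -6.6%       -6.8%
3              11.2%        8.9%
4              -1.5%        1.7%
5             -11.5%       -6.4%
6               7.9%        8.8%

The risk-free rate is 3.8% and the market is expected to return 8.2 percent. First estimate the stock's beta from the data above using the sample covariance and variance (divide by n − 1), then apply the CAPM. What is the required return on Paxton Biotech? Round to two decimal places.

Mean R_i = (6.3 − 6.6 + 11.2 − 1.5 − 11.5 + 7.9) / 6 = 0.9667%
Mean R_m = (3.3 − 6.8 + 8.9 + 1.7 − 6.4 + 8.8) / 6 = 1.5833%
Σ(R_i − R̄_i)(R_m − R̄_m) = 296.7367  ⇒  Cov = 296.7367 / 5 = 59.3473
Σ(R_m − R̄_m)² = 242.5883  ⇒  Var(R_m) = 242.5883 / 5 = 48.5177
β = Cov / Var(R_m) = 59.3473 / 48.5177 = 1.2232
MRP = 8.2% − 3.8% = 4.40%
E(R) = R_f + β × MRP = 3.8% + 1.2232 × 4.4% = 9.18%

9.18%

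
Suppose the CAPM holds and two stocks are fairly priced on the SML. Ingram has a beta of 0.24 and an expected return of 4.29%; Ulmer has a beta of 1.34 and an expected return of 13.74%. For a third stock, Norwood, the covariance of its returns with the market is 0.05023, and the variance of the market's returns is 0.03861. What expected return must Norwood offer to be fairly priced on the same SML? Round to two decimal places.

MRP = (13.74% − 4.29%) / (1.34 − 0.24) = 8.5909%
R_f = 4.29% − 0.24 × 8.5909% = 2.2282%
β_Norwood = Cov / Var(R_m) = 0.05023 / 0.03861 = 1.3010
E(R_Norwood) = R_f + β × MRP = 2.2282% + 1.3010 × 8.5909% = 13.40%

13.40%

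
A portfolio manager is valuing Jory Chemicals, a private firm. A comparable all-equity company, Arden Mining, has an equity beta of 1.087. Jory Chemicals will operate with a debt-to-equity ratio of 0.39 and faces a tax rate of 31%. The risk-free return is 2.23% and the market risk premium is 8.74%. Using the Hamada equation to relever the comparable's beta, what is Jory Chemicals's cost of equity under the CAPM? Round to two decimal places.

β_L = β_U × [1 + (1 − t)(D/E)] = 1.087 × [1 + (1 − 0.31) × 0.39]
    = 1.087 × [1 + 0.69 × 0.39] = 1.087 × 1.2691 = 1.3795
E(R) = R_f + β_L × MRP = 2.23% + 1.3795 × 8.74% = 14.29%

14.29%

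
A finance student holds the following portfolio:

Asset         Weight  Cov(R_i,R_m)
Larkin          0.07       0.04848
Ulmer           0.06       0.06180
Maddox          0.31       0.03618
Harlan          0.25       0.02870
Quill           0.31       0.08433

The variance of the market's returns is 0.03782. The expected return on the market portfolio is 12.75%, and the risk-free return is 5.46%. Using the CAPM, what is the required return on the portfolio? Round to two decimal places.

15.41%

β_Larkin = 0.04848 / 0.03782 = 1.2819
β_Ulmer = 0.06180 / 0.03782 = 1.6341
β_Maddox = 0.03618 / 0.03782 = 0.9566
β_Harlan = 0.02870 / 0.03782 = 0.7589
β_Quill = 0.08433 / 0.03782 = 2.2298
β_P = Σ w_i β_i = 0.07×1.2819 + 0.06×1.6341 + 0.31×0.9566 + 0.25×0.7589 + 0.31×2.2298 = 1.3653
MRP = 12.75% − 5.46% = 7.29%
E(R_P) = R_f + β_P × MRP = 5.46% + 1.3653 × 7.29% = 15.41%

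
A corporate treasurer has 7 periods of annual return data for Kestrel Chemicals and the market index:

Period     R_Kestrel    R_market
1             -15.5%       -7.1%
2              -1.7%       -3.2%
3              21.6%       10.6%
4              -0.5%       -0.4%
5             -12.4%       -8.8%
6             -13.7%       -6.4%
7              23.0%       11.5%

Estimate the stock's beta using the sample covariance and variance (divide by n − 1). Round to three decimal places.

1.912

Mean R_i = (-15.5 − 1.7 + 21.6 − 0.5 − 12.4 − 13.7 + 23.0) / 7 = 0.1143%
Mean R_m = (-7.1 − 3.2 + 10.6 − 0.4 − 8.8 − 6.4 + 11.5) / 7 = -0.5429%
Σ(R_i − R̄_i)(R_m − R̄_m) = 806.3843  ⇒  Cov = 806.3843 / 6 = 134.3974
Σ(R_m − R̄_m)² = 421.7571  ⇒  Var(R_m) = 421.7571 / 6 = 70.2929
β = Cov / Var(R_m) = 134.3974 / 70.2929 = 1.9120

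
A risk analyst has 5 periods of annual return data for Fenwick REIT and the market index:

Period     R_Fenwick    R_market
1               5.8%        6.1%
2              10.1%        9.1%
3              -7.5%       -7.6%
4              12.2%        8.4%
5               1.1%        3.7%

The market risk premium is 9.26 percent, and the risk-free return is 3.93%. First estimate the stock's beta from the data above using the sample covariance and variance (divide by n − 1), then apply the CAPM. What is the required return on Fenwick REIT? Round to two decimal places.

Mean R_i = (5.8 + 10.1 − 7.5 + 12.2 + 1.1) / 5 = 4.3400%
Mean R_m = (6.1 + 9.1 − 7.6 + 8.4 + 3.7) / 5 = 3.9400%
Σ(R_i − R̄_i)(R_m − R̄_m) = 205.3420  ⇒  Cov = 205.3420 / 4 = 51.3355
Σ(R_m − R̄_m)² = 184.4120  ⇒  Var(R_m) = 184.4120 / 4 = 46.1030
β = Cov / Var(R_m) = 51.3355 / 46.1030 = 1.1135
E(R) = R_f + β × MRP = 3.93% + 1.1135 × 9.26% = 14.24%

14.24%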